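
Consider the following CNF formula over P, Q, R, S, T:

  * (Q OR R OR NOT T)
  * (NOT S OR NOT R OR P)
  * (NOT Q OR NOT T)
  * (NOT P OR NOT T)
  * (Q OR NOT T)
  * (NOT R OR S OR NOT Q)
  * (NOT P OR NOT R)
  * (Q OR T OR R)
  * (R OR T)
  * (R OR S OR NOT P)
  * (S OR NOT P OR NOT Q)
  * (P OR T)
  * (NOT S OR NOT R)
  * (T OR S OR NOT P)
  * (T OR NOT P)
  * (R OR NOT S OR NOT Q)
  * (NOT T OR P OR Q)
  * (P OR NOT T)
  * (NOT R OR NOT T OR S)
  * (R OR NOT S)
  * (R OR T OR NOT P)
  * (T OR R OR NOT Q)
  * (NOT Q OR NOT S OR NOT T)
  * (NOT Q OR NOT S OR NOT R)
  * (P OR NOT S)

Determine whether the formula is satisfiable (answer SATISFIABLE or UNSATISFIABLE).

UNSATISFIABLE

T = True:
  propagation gives Q=False; an empty clause results — contradiction.
T = False:
  propagation gives R=True, P=False; an empty clause results — contradiction.
Every branch closes, so no satisfying assignment exists.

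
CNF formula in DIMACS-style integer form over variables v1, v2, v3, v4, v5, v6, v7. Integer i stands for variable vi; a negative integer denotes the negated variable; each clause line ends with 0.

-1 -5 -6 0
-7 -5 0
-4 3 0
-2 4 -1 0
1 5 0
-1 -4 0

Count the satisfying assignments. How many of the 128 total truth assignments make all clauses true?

22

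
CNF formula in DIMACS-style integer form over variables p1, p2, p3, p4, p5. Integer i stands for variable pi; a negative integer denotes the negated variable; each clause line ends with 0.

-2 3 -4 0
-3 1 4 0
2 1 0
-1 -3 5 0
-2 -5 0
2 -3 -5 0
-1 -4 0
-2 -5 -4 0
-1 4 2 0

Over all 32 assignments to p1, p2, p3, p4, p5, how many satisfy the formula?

3

Satisfying assignments:
  p1=F p2=T p3=F p4=F p5=F
  p1=F p2=T p3=T p4=T p5=F
  p1=T p2=T p3=F p4=F p5=F
That's 3 in total.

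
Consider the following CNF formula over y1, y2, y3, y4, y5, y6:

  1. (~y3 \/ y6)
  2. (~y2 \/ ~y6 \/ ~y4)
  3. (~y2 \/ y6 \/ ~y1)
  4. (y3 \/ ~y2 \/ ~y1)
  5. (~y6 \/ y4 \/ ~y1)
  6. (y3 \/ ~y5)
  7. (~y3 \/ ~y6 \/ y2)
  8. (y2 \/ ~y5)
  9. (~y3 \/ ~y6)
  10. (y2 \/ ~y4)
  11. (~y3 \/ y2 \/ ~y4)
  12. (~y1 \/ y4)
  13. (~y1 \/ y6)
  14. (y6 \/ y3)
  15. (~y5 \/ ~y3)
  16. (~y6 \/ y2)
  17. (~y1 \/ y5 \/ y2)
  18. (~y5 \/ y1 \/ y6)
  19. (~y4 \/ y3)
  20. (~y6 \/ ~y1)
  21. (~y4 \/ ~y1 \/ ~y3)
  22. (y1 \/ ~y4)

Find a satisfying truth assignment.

y1=F, y2=T, y3=F, y4=F, y5=F, y6=T

Try y1 = False.
  then y4 is forced to False.
Try y2 = True.
Set y3 = False and propagate.
  then y5 is forced to False.
  then y6 is forced to True.
Every clause has at least one true literal under this assignment.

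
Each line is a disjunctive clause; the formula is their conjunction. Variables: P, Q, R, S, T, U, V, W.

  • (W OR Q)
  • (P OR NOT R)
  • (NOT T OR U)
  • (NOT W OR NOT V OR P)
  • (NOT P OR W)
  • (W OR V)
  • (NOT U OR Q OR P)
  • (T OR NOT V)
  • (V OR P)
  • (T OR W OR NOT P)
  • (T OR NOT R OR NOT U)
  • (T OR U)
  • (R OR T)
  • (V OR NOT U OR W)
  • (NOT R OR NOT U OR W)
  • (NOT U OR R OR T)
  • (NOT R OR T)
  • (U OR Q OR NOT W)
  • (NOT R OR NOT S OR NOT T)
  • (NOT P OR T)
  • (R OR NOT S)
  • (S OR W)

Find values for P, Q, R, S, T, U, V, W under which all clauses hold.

P=True, Q=True, R=True, S=False, T=True, U=True, V=False, W=True

Check each clause:
  1. (W OR Q) — W is true.
  2. (NOT R OR P) — P is true.
  3. (NOT T OR U) — U is true.
  4. (NOT V OR NOT W OR P) — NOT V is true.
  5. (NOT P OR W) — W is true.
  6. (V OR W) — W is true.
  7. (NOT U OR Q OR P) — P is true.
  8. (T OR NOT V) — NOT V is true.
  9. (P OR V) — P is true.
  10. (W OR T OR NOT P) — W is true.
  11. (T OR NOT U OR NOT R) — T is true.
  12. (U OR T) — T is true.
  13. (T OR R) — R is true.
  14. (W OR V OR NOT U) — W is true.
  15. (NOT R OR NOT U OR W) — W is true.
  16. (T OR R OR NOT U) — R is true.
  17. (NOT R OR T) — T is true.
  18. (Q OR NOT W OR U) — Q is true.
  19. (NOT T OR NOT S OR NOT R) — NOT S is true.
  20. (T OR NOT P) — T is true.
  21. (R OR NOT S) — R is true.
  22. (W OR S) — W is true.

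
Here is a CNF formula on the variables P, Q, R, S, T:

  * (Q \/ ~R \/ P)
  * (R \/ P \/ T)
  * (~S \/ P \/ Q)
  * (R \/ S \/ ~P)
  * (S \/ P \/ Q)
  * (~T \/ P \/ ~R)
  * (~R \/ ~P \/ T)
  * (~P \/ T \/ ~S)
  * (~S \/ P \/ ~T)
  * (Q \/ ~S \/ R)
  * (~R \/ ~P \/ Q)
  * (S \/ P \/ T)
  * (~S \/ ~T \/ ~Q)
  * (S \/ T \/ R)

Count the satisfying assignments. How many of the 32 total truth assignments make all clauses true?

The models are:
  P=0 Q=1 R=0 S=0 T=1
  P=0 Q=1 R=1 S=1 T=0
  P=1 Q=1 R=1 S=0 T=1
Count: 3.

3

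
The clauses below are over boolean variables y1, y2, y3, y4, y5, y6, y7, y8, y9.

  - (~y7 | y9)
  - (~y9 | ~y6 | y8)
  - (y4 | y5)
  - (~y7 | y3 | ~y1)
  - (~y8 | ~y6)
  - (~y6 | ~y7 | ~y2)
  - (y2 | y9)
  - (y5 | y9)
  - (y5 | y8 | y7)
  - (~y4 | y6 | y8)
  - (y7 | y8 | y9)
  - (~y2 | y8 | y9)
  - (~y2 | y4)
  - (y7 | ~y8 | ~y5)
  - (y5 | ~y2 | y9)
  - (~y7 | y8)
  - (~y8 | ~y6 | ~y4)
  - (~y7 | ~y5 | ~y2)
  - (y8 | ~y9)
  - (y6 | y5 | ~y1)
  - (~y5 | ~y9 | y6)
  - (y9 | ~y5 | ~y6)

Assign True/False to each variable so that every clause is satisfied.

y1 occurs only negated in the remaining clauses — set y1 = False.
Branch on y2: take y2 = False.
  then y9 is forced to True.
  then y8 is forced to True.
  then y6 is forced to False.
  then y5 is forced to False.
  then y4 is forced to True.
y3, y7 are now unconstrained; take y3 = False, y7 = True.
Every clause has at least one true literal under this assignment.

y1=False, y2=False, y3=False, y4=True, y5=False, y6=False, y7=True, y8=True, y9=True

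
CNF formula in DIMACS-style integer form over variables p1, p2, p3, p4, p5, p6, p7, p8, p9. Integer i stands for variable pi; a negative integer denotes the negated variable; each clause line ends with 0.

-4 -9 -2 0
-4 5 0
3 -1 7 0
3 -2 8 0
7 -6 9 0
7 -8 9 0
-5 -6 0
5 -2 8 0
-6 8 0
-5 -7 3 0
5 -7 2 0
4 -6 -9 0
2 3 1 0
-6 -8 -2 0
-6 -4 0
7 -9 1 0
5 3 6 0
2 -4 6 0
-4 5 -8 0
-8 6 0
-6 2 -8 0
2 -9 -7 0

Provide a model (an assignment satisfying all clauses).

p1=True  p2=True  p3=True  p4=False  p5=True  p6=False  p7=True  p8=False  p9=True

Check each clause:
  1. (~p2 | ~p9 | ~p4) — ~p4 is true.
  2. (~p4 | p5) — ~p4 is true.
  3. (p7 | p3 | ~p1) — p3 is true.
  4. (p3 | ~p2 | p8) — p3 is true.
  5. (p7 | p9 | ~p6) — p9 is true.
  6. (p9 | p7 | ~p8) — ~p8 is true.
  7. (~p6 | ~p5) — ~p6 is true.
  8. (p5 | p8 | ~p2) — p5 is true.
  9. (p8 | ~p6) — ~p6 is true.
  10. (p3 | ~p5 | ~p7) — p3 is true.
  11. (p2 | ~p7 | p5) — p2 is true.
  12. (~p9 | p4 | ~p6) — ~p6 is true.
  13. (p3 | p1 | p2) — p1 is true.
  14. (~p6 | ~p8 | ~p2) — ~p8 is true.
  15. (~p4 | ~p6) — ~p6 is true.
  16. (~p9 | p7 | p1) — p1 is true.
  17. (p3 | p6 | p5) — p3 is true.
  18. (~p4 | p6 | p2) — p2 is true.
  19. (p5 | ~p4 | ~p8) — ~p8 is true.
  20. (~p8 | p6) — ~p8 is true.
  21. (p2 | ~p6 | ~p8) — ~p8 is true.
  22. (~p9 | ~p7 | p2) — p2 is true.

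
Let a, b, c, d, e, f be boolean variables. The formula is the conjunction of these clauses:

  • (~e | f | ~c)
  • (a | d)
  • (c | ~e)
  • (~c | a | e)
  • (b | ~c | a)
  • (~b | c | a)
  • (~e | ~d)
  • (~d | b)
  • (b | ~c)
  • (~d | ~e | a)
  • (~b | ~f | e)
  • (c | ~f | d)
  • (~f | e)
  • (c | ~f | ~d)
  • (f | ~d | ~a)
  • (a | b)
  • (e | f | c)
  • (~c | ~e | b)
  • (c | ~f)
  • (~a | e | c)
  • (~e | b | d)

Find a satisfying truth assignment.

a = 1  b = 1  c = 1  d = 0  e = 0  f = 0

Check each clause:
  1. (~e | ~c | f) — ~e is true.
  2. (d | a) — a is true.
  3. (~e | c) — c is true.
  4. (e | ~c | a) — a is true.
  5. (a | ~c | b) — a is true.
  6. (a | c | ~b) — a is true.
  7. (~d | ~e) — ~e is true.
  8. (b | ~d) — b is true.
  9. (b | ~c) — b is true.
  10. (~e | ~d | a) — a is true.
  11. (e | ~f | ~b) — ~f is true.
  12. (c | ~f | d) — ~f is true.
  13. (~f | e) — ~f is true.
  14. (c | ~d | ~f) — ~f is true.
  15. (f | ~a | ~d) — ~d is true.
  16. (b | a) — a is true.
  17. (e | c | f) — c is true.
  18. (b | ~e | ~c) — b is true.
  19. (c | ~f) — ~f is true.
  20. (e | c | ~a) — c is true.
  21. (d | ~e | b) — b is true.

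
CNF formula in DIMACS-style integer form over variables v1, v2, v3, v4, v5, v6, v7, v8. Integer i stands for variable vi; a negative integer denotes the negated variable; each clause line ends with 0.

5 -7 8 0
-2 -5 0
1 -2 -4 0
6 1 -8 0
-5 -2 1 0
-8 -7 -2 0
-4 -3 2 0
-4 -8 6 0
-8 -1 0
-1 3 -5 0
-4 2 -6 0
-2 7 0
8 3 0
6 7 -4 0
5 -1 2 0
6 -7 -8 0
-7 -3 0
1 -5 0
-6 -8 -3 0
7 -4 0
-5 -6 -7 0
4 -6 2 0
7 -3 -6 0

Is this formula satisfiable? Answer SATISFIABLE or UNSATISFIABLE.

SATISFIABLE

Try v1 = False.
  then v5 is forced to False.
Set v2 = False and propagate.
Try v3 = True.
  then v4 is forced to False.
  then v7 is forced to False.
  then v6 is forced to False.
  then v8 is forced to False.
Every clause has at least one true literal under this assignment.
So v1 = F, v2 = F, v3 = T, v4 = F, v5 = F, v6 = F, v7 = F, v8 = F is a satisfying assignment.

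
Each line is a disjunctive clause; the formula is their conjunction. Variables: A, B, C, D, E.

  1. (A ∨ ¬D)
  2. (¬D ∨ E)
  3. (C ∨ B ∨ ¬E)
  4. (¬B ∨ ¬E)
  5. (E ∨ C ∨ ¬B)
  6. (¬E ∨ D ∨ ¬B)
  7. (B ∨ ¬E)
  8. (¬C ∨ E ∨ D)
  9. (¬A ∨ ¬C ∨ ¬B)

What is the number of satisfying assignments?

2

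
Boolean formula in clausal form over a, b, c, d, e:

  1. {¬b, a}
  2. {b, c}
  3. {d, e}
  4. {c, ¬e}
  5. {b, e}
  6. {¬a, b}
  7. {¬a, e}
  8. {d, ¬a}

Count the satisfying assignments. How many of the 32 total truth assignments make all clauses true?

Satisfying assignments:
  a=F b=F c=T d=F e=T
  a=F b=F c=T d=T e=T
  a=T b=T c=T d=T e=T
Count: 3.

3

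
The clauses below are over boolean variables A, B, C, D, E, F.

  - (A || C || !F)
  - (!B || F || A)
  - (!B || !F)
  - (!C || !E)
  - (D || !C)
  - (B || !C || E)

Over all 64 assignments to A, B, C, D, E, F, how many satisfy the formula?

Case analysis on C and B:
  C=T, B=T: remaining (A,D,E,F) ∈ {(T,T,F,F)} — 1.
  C=T, B=F: a clause becomes empty — 0.
  C=F, B=T: remaining (A,D,E,F) ∈ {(T,F,F,F); (T,F,T,F); (T,T,F,F); (T,T,T,F)} — 4.
  C=F, B=F: D, E free; 3 ways for (A,F) × 2^2 = 12.
Total: 1 + 0 + 4 + 12 = 17.

17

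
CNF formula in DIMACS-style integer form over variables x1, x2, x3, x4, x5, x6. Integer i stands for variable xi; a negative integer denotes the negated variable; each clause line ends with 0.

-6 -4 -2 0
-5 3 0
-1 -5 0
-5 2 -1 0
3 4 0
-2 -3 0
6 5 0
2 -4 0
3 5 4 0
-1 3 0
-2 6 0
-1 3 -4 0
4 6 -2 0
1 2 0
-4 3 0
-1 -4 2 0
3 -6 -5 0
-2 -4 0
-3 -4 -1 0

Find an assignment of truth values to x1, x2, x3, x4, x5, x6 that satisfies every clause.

Set x1 = True and propagate.
  then x5 is forced to False.
  then x6 is forced to True.
  then x3 is forced to True.
  then x2 is forced to False.
  then x4 is forced to False.
Every clause has at least one true literal under this assignment.
Check each clause:
  1. (¬x2 ∨ ¬x4 ∨ ¬x6) — ¬x4 is true.
  2. (¬x5 ∨ x3) — x3 is true.
  3. (¬x1 ∨ ¬x5) — ¬x5 is true.
  4. (¬x1 ∨ x2 ∨ ¬x5) — ¬x5 is true.
  5. (x4 ∨ x3) — x3 is true.
  6. (¬x2 ∨ ¬x3) — ¬x2 is true.
  7. (x5 ∨ x6) — x6 is true.
  8. (¬x4 ∨ x2) — ¬x4 is true.
  9. (x4 ∨ x3 ∨ x5) — x3 is true.
  10. (x3 ∨ ¬x1) — x3 is true.
  11. (¬x2 ∨ x6) — ¬x2 is true.
  12. (¬x4 ∨ ¬x1 ∨ x3) — x3 is true.
  13. (x6 ∨ ¬x2 ∨ x4) — x6 is true.
  14. (x1 ∨ x2) — x1 is true.
  15. (¬x4 ∨ x3) — x3 is true.
  16. (¬x1 ∨ ¬x4 ∨ x2) — ¬x4 is true.
  17. (¬x5 ∨ x3 ∨ ¬x6) — x3 is true.
  18. (¬x4 ∨ ¬x2) — ¬x4 is true.
  19. (¬x3 ∨ ¬x1 ∨ ¬x4) — ¬x4 is true.

x1=1, x2=0, x3=1, x4=0, x5=0, x6=1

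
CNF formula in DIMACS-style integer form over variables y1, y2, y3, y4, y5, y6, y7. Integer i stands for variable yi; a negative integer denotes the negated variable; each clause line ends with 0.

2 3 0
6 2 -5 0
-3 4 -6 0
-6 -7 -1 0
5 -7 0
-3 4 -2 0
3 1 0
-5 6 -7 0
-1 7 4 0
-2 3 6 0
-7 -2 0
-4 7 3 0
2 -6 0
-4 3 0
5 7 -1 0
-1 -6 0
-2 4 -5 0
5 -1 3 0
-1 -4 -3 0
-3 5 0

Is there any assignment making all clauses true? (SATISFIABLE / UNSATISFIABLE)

Set y1 = False and propagate.
  then y3 is forced to True.
  then y5 is forced to True.
Try y2 = True.
  then y4 is forced to True.
  then y7 is forced to False.
y6 is now unconstrained; take y6 = True.
So y1=False, y2=True, y3=True, y4=True, y5=True, y6=True, y7=False is a satisfying assignment.

SATISFIABLE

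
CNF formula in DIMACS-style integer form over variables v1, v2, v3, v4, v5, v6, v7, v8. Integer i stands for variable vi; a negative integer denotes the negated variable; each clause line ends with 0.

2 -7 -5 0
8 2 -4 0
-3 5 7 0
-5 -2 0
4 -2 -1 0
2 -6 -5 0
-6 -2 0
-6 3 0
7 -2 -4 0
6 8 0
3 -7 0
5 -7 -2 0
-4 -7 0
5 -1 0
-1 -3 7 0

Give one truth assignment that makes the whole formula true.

v1 occurs only negated in the remaining clauses — set v1 = False.
v8 occurs only positively in the remaining clauses — set v8 = True.
Branch on v2: take v2 = False.
The remaining clauses are satisfied by v3 = False, v4 = False, v5 = False, v6 = False, v7 = False.
Check each clause:
  1. (NOT v5 OR NOT v7 OR v2) — NOT v7 is true.
  2. (v2 OR v8 OR NOT v4) — v8 is true.
  3. (v7 OR NOT v3 OR v5) — NOT v3 is true.
  4. (NOT v5 OR NOT v2) — NOT v5 is true.
  5. (NOT v1 OR NOT v2 OR v4) — NOT v1 is true.
  6. (NOT v6 OR v2 OR NOT v5) — NOT v6 is true.
  7. (NOT v2 OR NOT v6) — NOT v6 is true.
  8. (v3 OR NOT v6) — NOT v6 is true.
  9. (NOT v2 OR v7 OR NOT v4) — NOT v4 is true.
  10. (v6 OR v8) — v8 is true.
  11. (NOT v7 OR v3) — NOT v7 is true.
  12. (NOT v2 OR NOT v7 OR v5) — NOT v7 is true.
  13. (NOT v7 OR NOT v4) — NOT v7 is true.
  14. (v5 OR NOT v1) — NOT v1 is true.
  15. (NOT v1 OR v7 OR NOT v3) — NOT v3 is true.

v1 = 0  v2 = 0  v3 = 0  v4 = 0  v5 = 0  v6 = 0  v7 = 0  v8 = 1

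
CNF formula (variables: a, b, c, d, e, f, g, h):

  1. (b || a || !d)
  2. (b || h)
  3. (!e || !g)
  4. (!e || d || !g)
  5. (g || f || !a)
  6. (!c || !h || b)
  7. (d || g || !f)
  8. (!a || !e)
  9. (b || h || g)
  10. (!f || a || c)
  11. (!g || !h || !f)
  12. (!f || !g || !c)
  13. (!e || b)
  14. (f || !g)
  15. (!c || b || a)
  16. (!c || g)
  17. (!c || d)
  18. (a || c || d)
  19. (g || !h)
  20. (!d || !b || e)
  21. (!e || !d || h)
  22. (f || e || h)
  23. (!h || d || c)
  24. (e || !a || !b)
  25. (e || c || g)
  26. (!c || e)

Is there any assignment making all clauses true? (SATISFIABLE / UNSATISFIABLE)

UNSATISFIABLE

g = True:
  propagation gives e=False, f=True, h=False, b=True; an empty clause results — contradiction.
g = False:
  propagation gives c=False, h=False, b=True, e=True; an empty clause results — contradiction.
Every branch closes, so no satisfying assignment exists.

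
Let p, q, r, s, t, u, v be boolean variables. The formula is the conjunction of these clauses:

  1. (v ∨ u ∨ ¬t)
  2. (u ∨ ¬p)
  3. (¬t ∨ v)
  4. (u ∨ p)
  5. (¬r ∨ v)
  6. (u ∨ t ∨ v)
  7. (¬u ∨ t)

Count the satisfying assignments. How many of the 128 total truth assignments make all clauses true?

Split on u, then t.
  u=T, t=T: forces v=T; p, q, r, s free → 2^4 = 16.
  u=T, t=F: a clause becomes empty — 0.
  u=F, t=T: a clause becomes empty — 0.
  u=F, t=F: a clause becomes empty — 0.
Total: 16 + 0 + 0 + 0 = 16.

16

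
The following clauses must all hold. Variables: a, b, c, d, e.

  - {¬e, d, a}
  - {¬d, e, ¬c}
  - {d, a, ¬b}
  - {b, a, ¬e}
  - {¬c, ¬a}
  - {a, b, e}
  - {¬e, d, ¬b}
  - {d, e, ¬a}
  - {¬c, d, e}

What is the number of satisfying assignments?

8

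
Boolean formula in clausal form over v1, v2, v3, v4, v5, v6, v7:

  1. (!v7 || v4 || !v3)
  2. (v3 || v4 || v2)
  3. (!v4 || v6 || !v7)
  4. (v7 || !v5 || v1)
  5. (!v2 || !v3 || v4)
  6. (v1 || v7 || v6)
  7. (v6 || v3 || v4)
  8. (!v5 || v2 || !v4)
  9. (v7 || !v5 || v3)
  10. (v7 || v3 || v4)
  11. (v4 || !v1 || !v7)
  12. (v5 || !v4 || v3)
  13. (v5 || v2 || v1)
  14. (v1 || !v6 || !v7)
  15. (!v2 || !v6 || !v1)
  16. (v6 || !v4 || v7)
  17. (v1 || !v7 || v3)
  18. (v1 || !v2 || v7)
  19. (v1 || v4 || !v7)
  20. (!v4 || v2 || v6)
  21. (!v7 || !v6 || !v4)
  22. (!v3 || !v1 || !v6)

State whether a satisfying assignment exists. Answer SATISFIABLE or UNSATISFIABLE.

SATISFIABLE

Branch on v1: take v1 = True.
Set v2 = False and propagate.
For the remaining variables, v3 = True, v4 = False, v5 = True, v6 = False, v7 = False works.
Every clause has at least one true literal under this assignment.
So v1 = True  v2 = False  v3 = True  v4 = False  v5 = True  v6 = False  v7 = False is a satisfying assignment.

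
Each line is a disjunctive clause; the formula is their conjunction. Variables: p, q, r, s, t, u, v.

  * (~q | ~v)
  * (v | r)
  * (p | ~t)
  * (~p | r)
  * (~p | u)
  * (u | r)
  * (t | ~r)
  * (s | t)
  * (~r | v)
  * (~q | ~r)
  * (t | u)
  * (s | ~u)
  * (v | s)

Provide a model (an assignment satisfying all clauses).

Pure literal: q appears only negated; assign q = False.
s occurs only positively in the remaining clauses — set s = True.
Try p = False.
  then t is forced to False.
  then r is forced to False.
  then v is forced to True.
  then u is forced to True.

p=F, q=F, r=F, s=T, t=F, u=T, v=T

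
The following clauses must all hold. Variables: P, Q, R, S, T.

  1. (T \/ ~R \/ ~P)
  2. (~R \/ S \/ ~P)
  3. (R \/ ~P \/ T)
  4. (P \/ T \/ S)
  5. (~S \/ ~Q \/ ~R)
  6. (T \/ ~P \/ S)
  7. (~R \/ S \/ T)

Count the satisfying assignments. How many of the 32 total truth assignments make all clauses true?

Case analysis on P and R:
  P=T, R=T: remaining (Q,S,T) ∈ {(F,T,T)} — 1.
  P=T, R=F: remaining (Q,S,T) ∈ {(F,F,T); (F,T,T); (T,F,T); (T,T,T)} — 4.
  P=F, R=T: remaining (Q,S,T) ∈ {(F,F,T); (F,T,F); (F,T,T); (T,F,T)} — 4.
  P=F, R=F: Q free; 3 ways for (S,T) × 2^1 = 6.
Total: 1 + 4 + 4 + 6 = 15.

15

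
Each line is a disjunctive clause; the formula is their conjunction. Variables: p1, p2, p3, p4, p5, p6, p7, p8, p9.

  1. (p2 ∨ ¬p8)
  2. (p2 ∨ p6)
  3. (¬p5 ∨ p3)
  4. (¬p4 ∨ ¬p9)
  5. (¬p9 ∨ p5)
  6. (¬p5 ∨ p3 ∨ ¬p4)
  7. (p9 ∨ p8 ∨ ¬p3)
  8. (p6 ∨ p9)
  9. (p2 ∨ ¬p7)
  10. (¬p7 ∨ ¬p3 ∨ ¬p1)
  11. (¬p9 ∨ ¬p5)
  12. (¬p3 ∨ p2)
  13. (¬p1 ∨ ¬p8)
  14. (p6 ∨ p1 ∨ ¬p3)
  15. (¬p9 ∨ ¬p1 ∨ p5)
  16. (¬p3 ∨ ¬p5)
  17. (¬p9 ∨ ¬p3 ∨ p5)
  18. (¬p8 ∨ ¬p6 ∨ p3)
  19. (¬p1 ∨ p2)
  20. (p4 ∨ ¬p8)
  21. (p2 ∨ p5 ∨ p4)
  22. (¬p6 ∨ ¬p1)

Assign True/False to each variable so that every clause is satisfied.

Pure literal: p2 appears only positively; assign p2 = True.
p7 occurs only negated in the remaining clauses — set p7 = False.
Branch on p1: take p1 = False.
Set p3 = False and propagate.
  then p5 is forced to False.
  then p9 is forced to False.
  then p6 is forced to True.
  then p8 is forced to False.
p4 is now unconstrained; take p4 = False.

p1=False, p2=True, p3=False, p4=False, p5=False, p6=True, p7=False, p8=False, p9=False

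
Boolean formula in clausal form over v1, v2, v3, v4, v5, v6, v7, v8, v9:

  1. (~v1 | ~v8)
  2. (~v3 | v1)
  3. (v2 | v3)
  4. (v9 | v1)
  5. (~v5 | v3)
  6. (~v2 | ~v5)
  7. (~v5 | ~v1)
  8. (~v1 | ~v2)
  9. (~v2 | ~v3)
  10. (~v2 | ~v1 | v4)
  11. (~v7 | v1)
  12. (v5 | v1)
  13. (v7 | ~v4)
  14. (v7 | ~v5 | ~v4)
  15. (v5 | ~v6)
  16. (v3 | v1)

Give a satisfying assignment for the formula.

Pure literal: v6 appears only negated; assign v6 = False.
Pure literal: v8 appears only negated; assign v8 = False.
Branch on v1: take v1 = True.
  then v5 is forced to False.
  then v2 is forced to False.
  then v3 is forced to True.
The remaining clauses are satisfied by v4 = False, v7 = True, v9 = False.
Check each clause:
  1. (~v1 | ~v8) — ~v8 is true.
  2. (v1 | ~v3) — v1 is true.
  3. (v2 | v3) — v3 is true.
  4. (v9 | v1) — v1 is true.
  5. (v3 | ~v5) — v3 is true.
  6. (~v5 | ~v2) — ~v5 is true.
  7. (~v5 | ~v1) — ~v5 is true.
  8. (~v1 | ~v2) — ~v2 is true.
  9. (~v3 | ~v2) — ~v2 is true.
  10. (~v1 | ~v2 | v4) — ~v2 is true.
  11. (~v7 | v1) — v1 is true.
  12. (v1 | v5) — v1 is true.
  13. (~v4 | v7) — ~v4 is true.
  14. (~v5 | ~v4 | v7) — ~v5 is true.
  15. (v5 | ~v6) — ~v6 is true.
  16. (v1 | v3) — v1 is true.

v1 = True, v2 = False, v3 = True, v4 = False, v5 = False, v6 = False, v7 = True, v8 = False, v9 = False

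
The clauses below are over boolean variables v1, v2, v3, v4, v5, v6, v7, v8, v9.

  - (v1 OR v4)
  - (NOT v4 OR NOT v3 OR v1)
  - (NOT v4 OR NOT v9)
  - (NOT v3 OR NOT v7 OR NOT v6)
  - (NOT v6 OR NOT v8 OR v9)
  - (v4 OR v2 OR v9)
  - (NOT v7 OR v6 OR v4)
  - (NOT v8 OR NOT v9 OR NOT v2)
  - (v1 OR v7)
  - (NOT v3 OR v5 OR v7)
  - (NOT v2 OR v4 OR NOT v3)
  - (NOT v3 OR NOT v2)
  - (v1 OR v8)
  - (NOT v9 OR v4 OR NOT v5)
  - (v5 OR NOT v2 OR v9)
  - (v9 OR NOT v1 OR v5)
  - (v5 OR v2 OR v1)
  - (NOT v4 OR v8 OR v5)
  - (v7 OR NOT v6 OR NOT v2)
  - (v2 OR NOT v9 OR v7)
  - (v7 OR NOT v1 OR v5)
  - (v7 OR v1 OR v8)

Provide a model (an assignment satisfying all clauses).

v1=True, v2=True, v3=False, v4=False, v5=False, v6=True, v7=True, v8=False, v9=True

Pure literal: v3 appears only negated; assign v3 = False.
Set v1 = True and propagate.
Branch on v2: take v2 = True.
Set v4 = False and propagate.
For the remaining variables, v5 = False, v6 = True, v7 = True, v8 = False, v9 = True works.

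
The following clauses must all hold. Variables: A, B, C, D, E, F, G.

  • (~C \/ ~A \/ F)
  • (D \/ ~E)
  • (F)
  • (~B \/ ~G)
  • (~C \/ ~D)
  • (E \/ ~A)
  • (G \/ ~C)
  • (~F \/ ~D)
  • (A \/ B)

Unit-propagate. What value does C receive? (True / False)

(F) is a unit clause: F = True.
(~D \/ ~F) with F = True leaves only ~D, so D = False.
(~E \/ D): since D = False, the clause reduces to (~E). E = False.
From (E \/ ~A) and E = False: A = False.
(A \/ B): since A = False, the clause reduces to (B). B = True.
(~B \/ ~G) with B = True leaves only ~G, so G = False.
(G \/ ~C) with G = False leaves only ~C, so C = False.

False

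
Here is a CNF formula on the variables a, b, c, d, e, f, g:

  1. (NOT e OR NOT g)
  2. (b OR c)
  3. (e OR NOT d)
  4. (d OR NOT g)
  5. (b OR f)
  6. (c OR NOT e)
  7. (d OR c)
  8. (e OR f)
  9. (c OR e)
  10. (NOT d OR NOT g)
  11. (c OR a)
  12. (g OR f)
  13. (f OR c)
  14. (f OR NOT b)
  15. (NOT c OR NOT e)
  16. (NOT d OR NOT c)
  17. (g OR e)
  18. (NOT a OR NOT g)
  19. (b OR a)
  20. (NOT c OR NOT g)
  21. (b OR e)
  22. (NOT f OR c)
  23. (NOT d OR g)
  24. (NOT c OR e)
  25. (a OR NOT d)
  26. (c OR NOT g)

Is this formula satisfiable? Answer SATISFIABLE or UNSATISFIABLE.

c = True:
  propagation gives e=False; an empty clause results — contradiction.
c = False:
  propagation gives b=True, e=False; an empty clause results — contradiction.
Every branch closes, so no satisfying assignment exists.

UNSATISFIABLE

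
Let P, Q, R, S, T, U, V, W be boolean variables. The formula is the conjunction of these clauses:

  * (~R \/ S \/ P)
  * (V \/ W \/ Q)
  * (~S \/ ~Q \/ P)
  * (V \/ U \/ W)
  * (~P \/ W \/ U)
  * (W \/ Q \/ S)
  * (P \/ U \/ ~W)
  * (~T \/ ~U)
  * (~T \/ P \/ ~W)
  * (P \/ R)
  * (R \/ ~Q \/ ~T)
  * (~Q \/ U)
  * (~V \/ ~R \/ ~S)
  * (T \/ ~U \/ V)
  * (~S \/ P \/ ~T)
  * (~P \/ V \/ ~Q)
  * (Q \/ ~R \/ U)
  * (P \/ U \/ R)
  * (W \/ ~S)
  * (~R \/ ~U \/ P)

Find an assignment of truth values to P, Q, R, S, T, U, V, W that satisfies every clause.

P = T, Q = T, R = T, S = F, T = F, U = T, V = T, W = T

Try P = True.
Set Q = True and propagate.
  then U is forced to True.
  then T is forced to False.
  then V is forced to True.
For the remaining variables, R = True, S = False, W = True works.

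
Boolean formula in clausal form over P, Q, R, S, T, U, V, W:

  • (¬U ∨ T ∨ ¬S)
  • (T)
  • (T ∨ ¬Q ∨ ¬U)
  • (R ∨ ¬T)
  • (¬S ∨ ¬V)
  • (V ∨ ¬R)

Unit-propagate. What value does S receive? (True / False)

False

Unit clause (T) sets T = True.
From (¬T ∨ R) and T = True: R = True.
From (V ∨ ¬R) and R = True: V = True.
(¬S ∨ ¬V): since V = True, the clause reduces to (¬S). S = False.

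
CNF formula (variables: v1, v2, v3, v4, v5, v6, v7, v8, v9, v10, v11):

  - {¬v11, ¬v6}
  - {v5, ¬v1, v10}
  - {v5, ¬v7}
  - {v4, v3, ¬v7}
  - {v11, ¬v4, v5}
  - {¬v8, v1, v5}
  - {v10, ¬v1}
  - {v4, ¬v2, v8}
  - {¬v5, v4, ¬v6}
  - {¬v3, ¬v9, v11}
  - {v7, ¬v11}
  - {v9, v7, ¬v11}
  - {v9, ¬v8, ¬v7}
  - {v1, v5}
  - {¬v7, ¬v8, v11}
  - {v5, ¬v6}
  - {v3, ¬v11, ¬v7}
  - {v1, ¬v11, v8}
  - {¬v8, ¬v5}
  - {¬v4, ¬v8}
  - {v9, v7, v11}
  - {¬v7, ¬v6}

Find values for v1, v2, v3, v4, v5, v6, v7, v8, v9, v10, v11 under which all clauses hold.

Pure literal: v2 appears only negated; assign v2 = False.
v6 occurs only negated in the remaining clauses — set v6 = False.
Branch on v1: take v1 = False.
  then v5 is forced to True.
  then v8 is forced to False.
  then v11 is forced to False.
For the remaining variables, v3 = True, v4 = True, v7 = True, v9 = False, v10 = False works.

v1 = F, v2 = F, v3 = T, v4 = T, v5 = T, v6 = F, v7 = T, v8 = F, v9 = F, v10 = F, v11 = F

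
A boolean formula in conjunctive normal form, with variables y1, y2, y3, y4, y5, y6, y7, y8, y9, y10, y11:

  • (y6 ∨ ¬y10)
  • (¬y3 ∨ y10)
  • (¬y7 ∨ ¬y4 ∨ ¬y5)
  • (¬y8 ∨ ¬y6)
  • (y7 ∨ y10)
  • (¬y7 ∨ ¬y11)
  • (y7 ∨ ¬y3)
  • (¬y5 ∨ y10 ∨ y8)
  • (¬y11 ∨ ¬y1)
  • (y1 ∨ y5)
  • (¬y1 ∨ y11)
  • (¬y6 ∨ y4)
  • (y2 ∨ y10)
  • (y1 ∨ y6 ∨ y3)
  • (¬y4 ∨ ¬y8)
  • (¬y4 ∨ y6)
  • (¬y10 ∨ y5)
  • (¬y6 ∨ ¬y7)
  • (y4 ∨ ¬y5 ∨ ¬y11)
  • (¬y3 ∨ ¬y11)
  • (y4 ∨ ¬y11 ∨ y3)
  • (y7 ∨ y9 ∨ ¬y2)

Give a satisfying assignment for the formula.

y1 = 0, y2 = 1, y3 = 0, y4 = 1, y5 = 1, y6 = 1, y7 = 0, y8 = 0, y9 = 1, y10 = 1, y11 = 1

Check each clause:
  1. (y6 ∨ ¬y10) — y6 is true.
  2. (¬y3 ∨ y10) — y10 is true.
  3. (¬y7 ∨ ¬y4 ∨ ¬y5) — ¬y7 is true.
  4. (¬y8 ∨ ¬y6) — ¬y8 is true.
  5. (y7 ∨ y10) — y10 is true.
  6. (¬y7 ∨ ¬y11) — ¬y7 is true.
  7. (y7 ∨ ¬y3) — ¬y3 is true.
  8. (y8 ∨ ¬y5 ∨ y10) — y10 is true.
  9. (¬y11 ∨ ¬y1) — ¬y1 is true.
  10. (y1 ∨ y5) — y5 is true.
  11. (y11 ∨ ¬y1) — y11 is true.
  12. (y4 ∨ ¬y6) — y4 is true.
  13. (y10 ∨ y2) — y10 is true.
  14. (y1 ∨ y6 ∨ y3) — y6 is true.
  15. (¬y4 ∨ ¬y8) — ¬y8 is true.
  16. (y6 ∨ ¬y4) — y6 is true.
  17. (y5 ∨ ¬y10) — y5 is true.
  18. (¬y7 ∨ ¬y6) — ¬y7 is true.
  19. (¬y11 ∨ ¬y5 ∨ y4) — y4 is true.
  20. (¬y11 ∨ ¬y3) — ¬y3 is true.
  21. (y3 ∨ y4 ∨ ¬y11) — y4 is true.
  22. (y9 ∨ ¬y2 ∨ y7) — y9 is true.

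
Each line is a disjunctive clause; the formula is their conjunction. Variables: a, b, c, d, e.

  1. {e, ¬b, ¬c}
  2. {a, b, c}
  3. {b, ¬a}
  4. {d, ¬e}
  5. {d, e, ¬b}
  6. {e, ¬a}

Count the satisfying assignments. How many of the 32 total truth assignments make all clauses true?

8

Split on b, then e.
  b=1, e=1: remaining (a,c,d) ∈ {(0,0,1); (0,1,1); (1,0,1); (1,1,1)} — 4.
  b=1, e=0: remaining (a,c,d) ∈ {(0,0,1)} — 1.
  b=0, e=1: remaining (a,c,d) ∈ {(0,1,1)} — 1.
  b=0, e=0: remaining (a,c,d) ∈ {(0,1,0); (0,1,1)} — 2.
Total: 4 + 1 + 1 + 2 = 8.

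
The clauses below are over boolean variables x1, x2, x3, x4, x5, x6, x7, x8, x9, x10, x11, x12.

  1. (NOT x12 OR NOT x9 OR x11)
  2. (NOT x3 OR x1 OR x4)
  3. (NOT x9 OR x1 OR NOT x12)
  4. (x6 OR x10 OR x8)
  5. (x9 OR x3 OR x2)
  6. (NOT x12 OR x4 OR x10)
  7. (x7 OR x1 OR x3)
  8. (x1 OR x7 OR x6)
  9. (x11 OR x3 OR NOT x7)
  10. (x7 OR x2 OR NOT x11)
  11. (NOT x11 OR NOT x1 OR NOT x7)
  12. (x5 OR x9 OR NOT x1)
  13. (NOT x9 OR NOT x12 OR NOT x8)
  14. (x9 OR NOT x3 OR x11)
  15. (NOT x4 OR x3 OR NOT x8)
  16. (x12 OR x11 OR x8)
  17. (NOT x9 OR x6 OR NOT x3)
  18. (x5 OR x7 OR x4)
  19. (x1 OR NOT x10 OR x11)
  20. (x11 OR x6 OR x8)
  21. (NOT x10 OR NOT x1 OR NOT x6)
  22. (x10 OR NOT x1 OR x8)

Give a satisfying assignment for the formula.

x1=False, x2=True, x3=True, x4=True, x5=True, x6=False, x7=True, x8=True, x9=False, x10=True, x11=True, x12=True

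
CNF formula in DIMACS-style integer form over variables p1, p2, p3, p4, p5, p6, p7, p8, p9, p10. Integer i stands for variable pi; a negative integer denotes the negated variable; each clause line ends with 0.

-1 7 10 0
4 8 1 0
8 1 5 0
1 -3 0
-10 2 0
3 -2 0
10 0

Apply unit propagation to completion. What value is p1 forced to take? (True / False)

(p10) stands alone — p10 = True.
(~p10 \/ p2) with p10 = True leaves only p2, so p2 = True.
(p3 \/ ~p2) with p2 = True leaves only p3, so p3 = True.
(p1 \/ ~p3) with p3 = True leaves only p1, so p1 = True.

True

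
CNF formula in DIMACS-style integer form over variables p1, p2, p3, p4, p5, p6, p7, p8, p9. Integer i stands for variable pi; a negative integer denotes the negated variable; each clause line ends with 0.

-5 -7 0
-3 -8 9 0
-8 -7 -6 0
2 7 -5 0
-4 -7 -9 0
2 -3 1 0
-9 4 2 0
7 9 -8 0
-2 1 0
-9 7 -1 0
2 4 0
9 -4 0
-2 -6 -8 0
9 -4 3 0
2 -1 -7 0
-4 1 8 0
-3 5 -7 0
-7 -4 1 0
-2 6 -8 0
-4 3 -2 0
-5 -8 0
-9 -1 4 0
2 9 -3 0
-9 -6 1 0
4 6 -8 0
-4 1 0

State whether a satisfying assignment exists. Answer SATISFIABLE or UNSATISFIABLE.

SATISFIABLE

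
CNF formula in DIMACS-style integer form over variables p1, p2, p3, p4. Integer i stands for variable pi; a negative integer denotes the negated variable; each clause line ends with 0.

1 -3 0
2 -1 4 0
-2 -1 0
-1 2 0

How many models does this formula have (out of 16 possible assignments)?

4

The models are:
  p1=F p2=F p3=F p4=F
  p1=F p2=F p3=F p4=T
  p1=F p2=T p3=F p4=F
  p1=F p2=T p3=F p4=T
Count: 4.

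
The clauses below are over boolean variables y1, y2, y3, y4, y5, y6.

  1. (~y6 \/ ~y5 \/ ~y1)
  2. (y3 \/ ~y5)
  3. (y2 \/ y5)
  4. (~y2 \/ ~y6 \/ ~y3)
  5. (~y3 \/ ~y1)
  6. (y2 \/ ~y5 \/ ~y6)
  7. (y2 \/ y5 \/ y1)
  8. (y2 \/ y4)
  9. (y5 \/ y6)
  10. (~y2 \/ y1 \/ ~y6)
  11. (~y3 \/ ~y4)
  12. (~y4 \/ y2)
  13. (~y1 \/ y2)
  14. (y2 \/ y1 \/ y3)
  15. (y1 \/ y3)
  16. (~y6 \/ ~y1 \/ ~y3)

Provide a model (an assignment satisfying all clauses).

y1=True, y2=True, y3=False, y4=True, y5=False, y6=True

Try y1 = True.
  then y3 is forced to False.
  then y5 is forced to False.
  then y2 is forced to True.
  then y6 is forced to True.
y4 is now unconstrained; take y4 = True.
Every clause has at least one true literal under this assignment.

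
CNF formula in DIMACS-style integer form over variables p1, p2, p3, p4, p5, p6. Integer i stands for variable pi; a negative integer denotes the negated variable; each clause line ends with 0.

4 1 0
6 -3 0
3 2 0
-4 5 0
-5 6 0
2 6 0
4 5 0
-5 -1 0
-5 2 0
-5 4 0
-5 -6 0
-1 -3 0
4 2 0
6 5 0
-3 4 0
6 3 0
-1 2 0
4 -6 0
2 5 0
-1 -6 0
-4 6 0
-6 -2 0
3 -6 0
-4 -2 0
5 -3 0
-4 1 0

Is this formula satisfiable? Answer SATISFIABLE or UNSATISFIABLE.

UNSATISFIABLE

p6 = True:
  propagation gives p5=False, p4=False; an empty clause results — contradiction.
p6 = False:
  propagation gives p3=False; an empty clause results — contradiction.
Every branch closes, so no satisfying assignment exists.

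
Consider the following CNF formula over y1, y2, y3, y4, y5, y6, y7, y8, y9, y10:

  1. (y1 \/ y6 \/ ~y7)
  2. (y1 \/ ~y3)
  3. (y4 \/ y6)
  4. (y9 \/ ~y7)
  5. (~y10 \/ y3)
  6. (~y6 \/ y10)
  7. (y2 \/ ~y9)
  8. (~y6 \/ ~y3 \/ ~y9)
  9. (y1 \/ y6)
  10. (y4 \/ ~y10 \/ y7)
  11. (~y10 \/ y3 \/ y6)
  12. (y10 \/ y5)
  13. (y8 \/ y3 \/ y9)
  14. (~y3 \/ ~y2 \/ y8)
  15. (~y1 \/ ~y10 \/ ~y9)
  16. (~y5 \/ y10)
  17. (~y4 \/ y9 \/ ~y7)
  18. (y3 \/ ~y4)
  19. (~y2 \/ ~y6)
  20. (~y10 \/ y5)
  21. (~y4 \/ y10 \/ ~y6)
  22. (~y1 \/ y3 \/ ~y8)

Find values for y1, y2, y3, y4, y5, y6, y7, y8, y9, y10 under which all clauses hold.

y1=1, y2=0, y3=1, y4=1, y5=1, y6=1, y7=0, y8=0, y9=0, y10=1

Check each clause:
  1. (y6 \/ y1 \/ ~y7) — y1 is true.
  2. (~y3 \/ y1) — y1 is true.
  3. (y4 \/ y6) — y4 is true.
  4. (~y7 \/ y9) — ~y7 is true.
  5. (~y10 \/ y3) — y3 is true.
  6. (~y6 \/ y10) — y10 is true.
  7. (y2 \/ ~y9) — ~y9 is true.
  8. (~y6 \/ ~y3 \/ ~y9) — ~y9 is true.
  9. (y1 \/ y6) — y1 is true.
  10. (y4 \/ ~y10 \/ y7) — y4 is true.
  11. (y3 \/ ~y10 \/ y6) — y3 is true.
  12. (y10 \/ y5) — y10 is true.
  13. (y3 \/ y9 \/ y8) — y3 is true.
  14. (~y3 \/ y8 \/ ~y2) — ~y2 is true.
  15. (~y1 \/ ~y9 \/ ~y10) — ~y9 is true.
  16. (y10 \/ ~y5) — y10 is true.
  17. (y9 \/ ~y7 \/ ~y4) — ~y7 is true.
  18. (~y4 \/ y3) — y3 is true.
  19. (~y6 \/ ~y2) — ~y2 is true.
  20. (~y10 \/ y5) — y5 is true.
  21. (~y6 \/ y10 \/ ~y4) — y10 is true.
  22. (~y8 \/ y3 \/ ~y1) — ~y8 is true.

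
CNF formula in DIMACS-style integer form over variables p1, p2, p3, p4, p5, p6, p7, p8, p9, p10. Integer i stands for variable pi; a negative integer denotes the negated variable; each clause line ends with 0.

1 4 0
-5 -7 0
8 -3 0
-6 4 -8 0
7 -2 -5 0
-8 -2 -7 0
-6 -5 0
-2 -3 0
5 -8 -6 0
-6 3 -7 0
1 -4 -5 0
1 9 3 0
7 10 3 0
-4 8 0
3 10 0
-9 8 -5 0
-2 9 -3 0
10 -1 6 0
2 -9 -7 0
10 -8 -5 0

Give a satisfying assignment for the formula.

p1 = T, p2 = F, p3 = F, p4 = F, p5 = F, p6 = F, p7 = F, p8 = F, p9 = F, p10 = T

Pure literal: p10 appears only positively; assign p10 = True.
Branch on p1: take p1 = True.
Branch on p2: take p2 = False.
Set p3 = False and propagate.
For the remaining variables, p4 = False, p5 = False, p6 = False, p7 = False, p8 = False, p9 = False works.
Every clause has at least one true literal under this assignment.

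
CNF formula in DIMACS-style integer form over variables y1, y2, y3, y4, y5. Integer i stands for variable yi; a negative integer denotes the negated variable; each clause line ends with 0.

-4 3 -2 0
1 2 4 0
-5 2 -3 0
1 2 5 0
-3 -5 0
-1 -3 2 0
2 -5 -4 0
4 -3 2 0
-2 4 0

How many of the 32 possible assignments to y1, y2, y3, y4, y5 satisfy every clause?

5

The models are:
  y1=0 y2=1 y3=1 y4=1 y5=0
  y1=1 y2=0 y3=0 y4=0 y5=0
  y1=1 y2=0 y3=0 y4=0 y5=1
  y1=1 y2=0 y3=0 y4=1 y5=0
  y1=1 y2=1 y3=1 y4=1 y5=0
That's 5 in total.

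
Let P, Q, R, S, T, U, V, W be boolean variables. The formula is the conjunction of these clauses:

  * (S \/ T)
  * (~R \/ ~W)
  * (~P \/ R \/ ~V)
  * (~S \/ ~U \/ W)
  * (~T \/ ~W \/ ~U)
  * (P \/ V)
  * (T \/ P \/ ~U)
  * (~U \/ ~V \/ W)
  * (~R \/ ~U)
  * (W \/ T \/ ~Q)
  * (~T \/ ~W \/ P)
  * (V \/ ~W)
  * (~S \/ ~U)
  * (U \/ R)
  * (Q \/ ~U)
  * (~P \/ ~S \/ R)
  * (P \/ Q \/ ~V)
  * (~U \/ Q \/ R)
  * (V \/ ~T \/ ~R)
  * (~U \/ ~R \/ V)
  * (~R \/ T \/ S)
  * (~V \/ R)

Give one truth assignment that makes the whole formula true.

Branch on P: take P = False.
  then V is forced to True.
  then Q is forced to True.
  then R is forced to True.
  then W is forced to False.
  then U is forced to False.
  then T is forced to True.
S is now unconstrained; take S = True.

P=False, Q=True, R=True, S=True, T=True, U=False, V=True, W=False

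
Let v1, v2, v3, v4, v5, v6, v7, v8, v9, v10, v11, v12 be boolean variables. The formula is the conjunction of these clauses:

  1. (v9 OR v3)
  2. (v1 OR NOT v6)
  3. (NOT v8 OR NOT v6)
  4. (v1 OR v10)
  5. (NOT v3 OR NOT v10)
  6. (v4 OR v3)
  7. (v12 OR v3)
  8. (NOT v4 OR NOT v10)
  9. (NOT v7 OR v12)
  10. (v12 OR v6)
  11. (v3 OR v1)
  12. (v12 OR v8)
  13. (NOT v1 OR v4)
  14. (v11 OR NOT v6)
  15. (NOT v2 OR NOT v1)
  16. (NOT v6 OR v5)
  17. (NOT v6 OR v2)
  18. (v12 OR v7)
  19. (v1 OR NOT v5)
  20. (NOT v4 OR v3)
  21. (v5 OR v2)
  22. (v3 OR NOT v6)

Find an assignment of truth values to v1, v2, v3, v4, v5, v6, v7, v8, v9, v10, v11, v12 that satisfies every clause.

v1=1  v2=0  v3=1  v4=1  v5=1  v6=0  v7=0  v8=1  v9=0  v10=0  v11=0  v12=1

Check each clause:
  1. (v3 OR v9) — v3 is true.
  2. (v1 OR NOT v6) — v1 is true.
  3. (NOT v6 OR NOT v8) — NOT v6 is true.
  4. (v1 OR v10) — v1 is true.
  5. (NOT v10 OR NOT v3) — NOT v10 is true.
  6. (v3 OR v4) — v3 is true.
  7. (v3 OR v12) — v3 is true.
  8. (NOT v10 OR NOT v4) — NOT v10 is true.
  9. (NOT v7 OR v12) — NOT v7 is true.
  10. (v6 OR v12) — v12 is true.
  11. (v1 OR v3) — v1 is true.
  12. (v12 OR v8) — v8 is true.
  13. (v4 OR NOT v1) — v4 is true.
  14. (NOT v6 OR v11) — NOT v6 is true.
  15. (NOT v2 OR NOT v1) — NOT v2 is true.
  16. (v5 OR NOT v6) — NOT v6 is true.
  17. (NOT v6 OR v2) — NOT v6 is true.
  18. (v12 OR v7) — v12 is true.
  19. (v1 OR NOT v5) — v1 is true.
  20. (v3 OR NOT v4) — v3 is true.
  21. (v2 OR v5) — v5 is true.
  22. (v3 OR NOT v6) — NOT v6 is true.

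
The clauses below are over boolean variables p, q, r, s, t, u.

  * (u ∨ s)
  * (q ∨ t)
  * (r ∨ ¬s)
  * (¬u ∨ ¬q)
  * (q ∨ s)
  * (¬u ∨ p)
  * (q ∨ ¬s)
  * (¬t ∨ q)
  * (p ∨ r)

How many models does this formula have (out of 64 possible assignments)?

4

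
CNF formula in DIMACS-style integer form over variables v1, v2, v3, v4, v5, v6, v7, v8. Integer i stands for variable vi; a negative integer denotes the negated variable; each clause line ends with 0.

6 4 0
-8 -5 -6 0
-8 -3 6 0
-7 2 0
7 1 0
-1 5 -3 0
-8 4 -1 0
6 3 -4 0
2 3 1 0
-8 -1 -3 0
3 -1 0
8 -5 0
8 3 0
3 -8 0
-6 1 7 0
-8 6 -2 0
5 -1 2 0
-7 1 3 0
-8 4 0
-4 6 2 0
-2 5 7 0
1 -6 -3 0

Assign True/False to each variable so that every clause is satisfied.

v1 = F, v2 = T, v3 = T, v4 = T, v5 = F, v6 = F, v7 = T, v8 = F

Check each clause:
  1. (v4 || v6) — v4 is true.
  2. (!v6 || !v8 || !v5) — !v8 is true.
  3. (v6 || !v3 || !v8) — !v8 is true.
  4. (!v7 || v2) — v2 is true.
  5. (v7 || v1) — v7 is true.
  6. (!v1 || v5 || !v3) — !v1 is true.
  7. (v4 || !v8 || !v1) — !v8 is true.
  8. (v6 || v3 || !v4) — v3 is true.
  9. (v2 || v1 || v3) — v2 is true.
  10. (!v8 || !v1 || !v3) — !v8 is true.
  11. (v3 || !v1) — v3 is true.
  12. (!v5 || v8) — !v5 is true.
  13. (v8 || v3) — v3 is true.
  14. (v3 || !v8) — !v8 is true.
  15. (v1 || v7 || !v6) — !v6 is true.
  16. (!v8 || v6 || !v2) — !v8 is true.
  17. (v5 || !v1 || v2) — v2 is true.
  18. (!v7 || v1 || v3) — v3 is true.
  19. (v4 || !v8) — !v8 is true.
  20. (!v4 || v6 || v2) — v2 is true.
  21. (!v2 || v5 || v7) — v7 is true.
  22. (!v3 || !v6 || v1) — !v6 is true.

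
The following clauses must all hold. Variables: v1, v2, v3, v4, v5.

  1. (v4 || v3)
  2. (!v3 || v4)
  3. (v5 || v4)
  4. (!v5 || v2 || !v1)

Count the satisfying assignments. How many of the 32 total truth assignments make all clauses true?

14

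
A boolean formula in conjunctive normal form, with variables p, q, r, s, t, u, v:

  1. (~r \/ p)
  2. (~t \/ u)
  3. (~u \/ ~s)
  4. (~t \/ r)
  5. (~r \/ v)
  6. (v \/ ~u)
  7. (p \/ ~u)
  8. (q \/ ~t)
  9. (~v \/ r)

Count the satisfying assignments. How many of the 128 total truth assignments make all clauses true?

15

Split on r, then u.
  r=1, u=1: remaining (p,q,s,t,v) ∈ {(1,0,0,0,1); (1,1,0,0,1); (1,1,0,1,1)} — 3.
  r=1, u=0: remaining (p,q,s,t,v) ∈ {(1,0,0,0,1); (1,0,1,0,1); (1,1,0,0,1); (1,1,1,0,1)} — 4.
  r=0, u=1: a clause becomes empty — 0.
  r=0, u=0: forces t=0; v=0; p, q, s free → 2^3 = 8.
Total: 3 + 4 + 0 + 8 = 15.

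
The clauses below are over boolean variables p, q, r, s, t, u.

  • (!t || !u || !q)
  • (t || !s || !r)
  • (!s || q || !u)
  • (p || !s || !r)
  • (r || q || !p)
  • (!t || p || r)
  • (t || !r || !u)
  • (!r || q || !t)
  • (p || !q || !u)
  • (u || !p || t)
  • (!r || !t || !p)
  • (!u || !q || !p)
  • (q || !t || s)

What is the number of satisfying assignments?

10

Split on t, then p.
  t=T, p=T: remaining (q,r,s,u) ∈ {(T,F,F,F); (T,F,T,F)} — 2.
  t=T, p=F: remaining (q,r,s,u) ∈ {(T,T,F,F)} — 1.
  t=F, p=T: a clause becomes empty — 0.
  t=F, p=F: 7 of the 16 assignments to (q,r,s,u) work.
Total: 2 + 1 + 0 + 7 = 10.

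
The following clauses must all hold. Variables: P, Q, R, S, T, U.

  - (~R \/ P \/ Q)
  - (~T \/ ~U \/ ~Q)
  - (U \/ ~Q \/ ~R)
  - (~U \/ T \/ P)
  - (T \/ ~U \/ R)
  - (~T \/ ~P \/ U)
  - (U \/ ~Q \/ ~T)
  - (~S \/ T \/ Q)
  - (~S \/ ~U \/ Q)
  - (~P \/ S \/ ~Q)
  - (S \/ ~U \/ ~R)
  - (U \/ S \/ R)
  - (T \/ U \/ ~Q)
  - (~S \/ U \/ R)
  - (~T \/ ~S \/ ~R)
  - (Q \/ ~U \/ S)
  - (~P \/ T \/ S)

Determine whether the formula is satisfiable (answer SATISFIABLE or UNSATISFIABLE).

SATISFIABLE

Branch on P: take P = True.
The remaining clauses are satisfied by Q = True, R = True, S = True, T = False, U = True.
Every clause has at least one true literal under this assignment.
So P = 1, Q = 1, R = 1, S = 1, T = 0, U = 1 is a satisfying assignment.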